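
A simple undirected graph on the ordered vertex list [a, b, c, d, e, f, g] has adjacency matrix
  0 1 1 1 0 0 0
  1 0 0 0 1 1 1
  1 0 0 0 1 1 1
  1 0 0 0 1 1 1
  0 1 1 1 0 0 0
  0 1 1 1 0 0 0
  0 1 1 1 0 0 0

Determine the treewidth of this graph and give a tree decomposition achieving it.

Treewidth 3.
One optimal decomposition is:
Bags: B1 = {b, c, d, f}  B2 = {b, c, d, g}  B3 = {a, b, c, d}  B4 = {b, c, d, e}
Tree: B1–B2, B2–B3, B3–B4

Every bag has size at most 4, so the width is 4 − 1 = 3 and tw(G) ≤ 3. For the lower bound: the 4 vertex sets {b,f}, {c,g}, {d}, {a} are disjoint, each induces a connected subgraph, and every pair is joined by at least one edge of G. Contracting each set to a single vertex therefore yields K_{4} as a minor, and since treewidth is minor-monotone, tw(G) ≥ tw(K_{4}) = 3. Combining the bounds, tw(G) = 3.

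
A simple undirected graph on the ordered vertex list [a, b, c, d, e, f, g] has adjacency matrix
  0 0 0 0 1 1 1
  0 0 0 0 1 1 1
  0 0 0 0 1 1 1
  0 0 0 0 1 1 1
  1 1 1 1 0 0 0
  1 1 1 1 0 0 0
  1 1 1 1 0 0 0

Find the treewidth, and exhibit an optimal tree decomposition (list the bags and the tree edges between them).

Treewidth 3.
One such decomposition:
Bags: B1 = {a, e, f, g}  B2 = {b, e, f, g}  B3 = {d, e, f, g}  B4 = {c, e, f, g}
Tree: B1–B2, B2–B3, B3–B4

Every bag has size at most 4, so the width is 4 − 1 = 3 and tw(G) ≤ 3. For the lower bound: the 4 vertex sets {a,g}, {b,f}, {e}, {d} are disjoint, each induces a connected subgraph, and every pair is joined by at least one edge of G. Contracting each set to a single vertex therefore yields K_{4} as a minor, and since treewidth is minor-monotone, tw(G) ≥ tw(K_{4}) = 3. Hence tw(G) = 3 exactly.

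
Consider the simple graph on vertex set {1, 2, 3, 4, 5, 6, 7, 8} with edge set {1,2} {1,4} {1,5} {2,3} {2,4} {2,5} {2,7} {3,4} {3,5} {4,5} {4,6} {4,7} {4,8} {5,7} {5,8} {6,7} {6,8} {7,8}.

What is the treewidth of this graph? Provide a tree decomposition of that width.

Treewidth 3.
One such decomposition:
Bags: B1 = {4, 5, 7, 8}  B2 = {2, 4, 5, 7}  B3 = {1, 2, 4, 5}  B4 = {4, 6, 7, 8}  B5 = {2, 3, 4, 5}
Tree: B1–B2, B2–B3, B1–B4, B2–B5

Every bag has size at most 4, so the width is 4 − 1 = 3 and tw(G) ≤ 3. For the lower bound, the 4 vertices {4, 5, 7, 8} are pairwise adjacent, and any tree decomposition puts a clique entirely inside one bag — forcing width ≥ 3. Hence tw(G) = 3 exactly.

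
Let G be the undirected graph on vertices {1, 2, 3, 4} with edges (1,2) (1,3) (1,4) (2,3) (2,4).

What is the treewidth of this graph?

2

A width-2 tree decomposition is:
Bags: B1 = {1, 2, 4}  B2 = {1, 2, 3}
Tree: B1–B2
Every bag has size at most 3, so the width is 3 − 1 = 2 and tw(G) ≤ 2. For the lower bound, the 3 vertices {1, 2, 3} are pairwise adjacent, and any tree decomposition puts a clique entirely inside one bag — forcing width ≥ 2. The upper and lower bounds meet at 2, so that is the treewidth.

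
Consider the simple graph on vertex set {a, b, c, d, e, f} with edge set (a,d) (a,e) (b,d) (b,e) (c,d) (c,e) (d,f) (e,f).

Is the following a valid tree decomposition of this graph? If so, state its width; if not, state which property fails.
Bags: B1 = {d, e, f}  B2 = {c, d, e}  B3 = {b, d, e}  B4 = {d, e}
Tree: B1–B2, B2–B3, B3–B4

A tree decomposition must satisfy three properties: every vertex lies in some bag; for every edge, both endpoints lie together in some bag; and for every vertex, the bags containing it form a connected subtree. Here vertex a appears in no bag, so the decomposition is invalid.

No — vertex a appears in no bag.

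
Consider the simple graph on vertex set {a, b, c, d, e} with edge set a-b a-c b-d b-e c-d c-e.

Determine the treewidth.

A width-2 tree decomposition is:
Bags: B1 = {b, c, e}  B2 = {a, b, c}  B3 = {b, c, d}
Tree: B1–B2, B2–B3
The largest bag has 3 vertices, giving width 2; this decomposition certifies tw(G) ≤ 2. Since e–b–a–c–e is a cycle in G, G is not acyclic. Forests are exactly the graphs of treewidth ≤ 1, so tw(G) ≥ 2. Combining the bounds, tw(G) = 2.

2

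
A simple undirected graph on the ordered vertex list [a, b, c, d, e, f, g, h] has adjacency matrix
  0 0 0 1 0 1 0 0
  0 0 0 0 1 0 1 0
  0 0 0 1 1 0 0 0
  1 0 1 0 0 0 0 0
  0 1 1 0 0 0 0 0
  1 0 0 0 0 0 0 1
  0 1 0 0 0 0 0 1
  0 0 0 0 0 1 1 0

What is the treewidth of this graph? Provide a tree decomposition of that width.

Treewidth 2.
One such decomposition:
Bags: B1 = {b, c, e}  B2 = {b, c, g}  B3 = {c, g, h}  B4 = {c, f, h}  B5 = {a, c, f}  B6 = {a, c, d}
Tree: B1–B2, B2–B3, B3–B4, B4–B5, B5–B6

Each bag holds 3 vertices, so the decomposition has width 2, which upper-bounds the treewidth. Since c–e–b–g–h–f–a–d–c is a cycle in G, G is not acyclic. Forests are exactly the graphs of treewidth ≤ 1, so tw(G) ≥ 2. Combining the bounds, tw(G) = 2.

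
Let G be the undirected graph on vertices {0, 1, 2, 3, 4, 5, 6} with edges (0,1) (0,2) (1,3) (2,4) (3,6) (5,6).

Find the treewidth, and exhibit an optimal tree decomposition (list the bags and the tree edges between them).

Treewidth 1.
One such decomposition:
Bags: B1 = {5, 6}  B2 = {3, 6}  B3 = {1, 3}  B4 = {0, 1}  B5 = {0, 2}  B6 = {2, 4}
Tree: B1–B2, B2–B3, B3–B4, B4–B5, B5–B6

Each bag holds 2 vertices, so the decomposition has width 1, which upper-bounds the treewidth. Any graph with an edge has treewidth ≥ 1, and G has the edge 5–6. Combining the bounds, tw(G) = 1.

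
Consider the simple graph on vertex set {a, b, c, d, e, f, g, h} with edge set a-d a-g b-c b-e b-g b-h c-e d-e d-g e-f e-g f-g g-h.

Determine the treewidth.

2

A width-2 tree decomposition is:
Bags: B1 = {b, e, g}  B2 = {d, e, g}  B3 = {b, c, e}  B4 = {e, f, g}  B5 = {a, d, g}  B6 = {b, g, h}
Tree: B1–B2, B1–B3, B1–B4, B2–B5, B1–B6
Every bag has size at most 3, so the width is 3 − 1 = 2 and tw(G) ≤ 2. Conversely, {d, e, g} is a clique of size 3, and the vertices of any clique must share a bag in every tree decomposition; so some bag has ≥ 3 vertices and tw(G) ≥ 2. Therefore the treewidth is 2.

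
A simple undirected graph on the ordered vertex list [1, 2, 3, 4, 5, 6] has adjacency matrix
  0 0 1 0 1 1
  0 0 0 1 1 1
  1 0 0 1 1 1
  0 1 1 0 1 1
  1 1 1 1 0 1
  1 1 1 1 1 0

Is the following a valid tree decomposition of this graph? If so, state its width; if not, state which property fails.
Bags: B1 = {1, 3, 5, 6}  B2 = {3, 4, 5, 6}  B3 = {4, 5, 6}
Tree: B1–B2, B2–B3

No — vertex 2 appears in no bag.

A tree decomposition must satisfy three properties: every vertex lies in some bag; for every edge, both endpoints lie together in some bag; and for every vertex, the bags containing it form a connected subtree. Here vertex 2 appears in no bag, so the decomposition is invalid.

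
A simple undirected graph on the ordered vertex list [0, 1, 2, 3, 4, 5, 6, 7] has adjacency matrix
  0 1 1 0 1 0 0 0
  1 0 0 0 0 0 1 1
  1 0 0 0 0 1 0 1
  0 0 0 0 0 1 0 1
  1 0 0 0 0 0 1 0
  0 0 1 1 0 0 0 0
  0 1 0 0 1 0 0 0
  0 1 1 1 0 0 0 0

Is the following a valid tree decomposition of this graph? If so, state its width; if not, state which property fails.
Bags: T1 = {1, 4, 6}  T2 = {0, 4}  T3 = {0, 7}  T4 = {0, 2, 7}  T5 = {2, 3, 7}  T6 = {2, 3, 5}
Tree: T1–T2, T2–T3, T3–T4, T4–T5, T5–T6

A tree decomposition must satisfy three properties: every vertex lies in some bag; for every edge, both endpoints lie together in some bag; and for every vertex, the bags containing it form a connected subtree. Here edge (1,0) lies in no bag, so the decomposition is invalid.

No — edge (1,0) lies in no bag.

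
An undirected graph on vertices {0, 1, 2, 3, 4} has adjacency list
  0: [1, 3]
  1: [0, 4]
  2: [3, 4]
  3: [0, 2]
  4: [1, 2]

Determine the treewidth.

A width-2 tree decomposition is:
Bags: B1 = {0, 1, 4}  B2 = {0, 3, 4}  B3 = {2, 3, 4}
Tree: B1–B2, B2–B3
The largest bag has 3 vertices, giving width 2; this decomposition certifies tw(G) ≤ 2. For the lower bound, G contains the cycle 4–1–0–3–2–4, so G is not a forest; only forests have treewidth ≤ 1, hence tw(G) ≥ 2. Combining the bounds, tw(G) = 2.

2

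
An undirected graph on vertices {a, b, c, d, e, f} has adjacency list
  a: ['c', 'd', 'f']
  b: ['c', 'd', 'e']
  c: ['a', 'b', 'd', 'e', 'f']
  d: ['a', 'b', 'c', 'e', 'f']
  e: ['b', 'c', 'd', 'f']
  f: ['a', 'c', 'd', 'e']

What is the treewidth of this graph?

A width-3 tree decomposition is:
Bags: B1 = {c, d, e, f}  B2 = {b, c, d, e}  B3 = {a, c, d, f}
Tree: B1–B2, B1–B3
Every bag has size at most 4, so the width is 4 − 1 = 3 and tw(G) ≤ 3. Conversely, {c, d, e, f} is a clique of size 4, and the vertices of any clique must share a bag in every tree decomposition; so some bag has ≥ 4 vertices and tw(G) ≥ 3. Hence tw(G) = 3 exactly.

3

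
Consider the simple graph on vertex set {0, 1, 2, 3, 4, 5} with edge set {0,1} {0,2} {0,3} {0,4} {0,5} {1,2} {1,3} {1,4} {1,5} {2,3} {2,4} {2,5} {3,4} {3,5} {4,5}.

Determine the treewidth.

5

A width-5 tree decomposition is:
Bags: B1 = {0, 1, 2, 3, 4, 5}
Tree: (single bag)
With just one bag of size 6, the width is 6 − 1 = 5, so tw(G) ≤ 5. Conversely, {0, 1, 2, 3, 4, 5} is a clique of size 6, and the vertices of any clique must share a bag in every tree decomposition; so some bag has ≥ 6 vertices and tw(G) ≥ 5. Therefore the treewidth is 5.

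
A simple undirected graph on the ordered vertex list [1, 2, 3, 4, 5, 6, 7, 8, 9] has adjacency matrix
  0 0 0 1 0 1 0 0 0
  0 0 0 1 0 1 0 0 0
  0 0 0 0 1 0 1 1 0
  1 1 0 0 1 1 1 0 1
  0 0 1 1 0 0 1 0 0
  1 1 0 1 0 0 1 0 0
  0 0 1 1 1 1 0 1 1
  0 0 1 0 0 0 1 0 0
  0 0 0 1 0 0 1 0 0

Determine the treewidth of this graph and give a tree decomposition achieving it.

Each bag holds 3 vertices, so the decomposition has width 2, which upper-bounds the treewidth. Conversely, {3, 7, 8} is a clique of size 3, and the vertices of any clique must share a bag in every tree decomposition; so some bag has ≥ 3 vertices and tw(G) ≥ 2. Combining the bounds, tw(G) = 2.

Treewidth 2.
Bags: B1 = {4, 5, 7}  B2 = {4, 6, 7}  B3 = {4, 7, 9}  B4 = {3, 5, 7}  B5 = {3, 7, 8}  B6 = {1, 4, 6}  B7 = {2, 4, 6}
Tree: B1–B2, B2–B3, B1–B4, B4–B5, B2–B6, B6–B7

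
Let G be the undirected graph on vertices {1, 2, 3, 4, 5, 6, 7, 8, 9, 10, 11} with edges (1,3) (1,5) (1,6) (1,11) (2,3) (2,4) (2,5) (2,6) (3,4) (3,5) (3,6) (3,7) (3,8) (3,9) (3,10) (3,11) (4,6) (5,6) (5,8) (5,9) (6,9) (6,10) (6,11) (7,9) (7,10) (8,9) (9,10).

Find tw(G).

A width-3 tree decomposition is:
Bags: B1 = {3, 6, 9, 10}  B2 = {3, 5, 6, 9}  B3 = {1, 3, 5, 6}  B4 = {1, 3, 6, 11}  B5 = {2, 3, 5, 6}  B6 = {3, 5, 8, 9}  B7 = {2, 3, 4, 6}  B8 = {3, 7, 9, 10}
Tree: B1–B2, B2–B3, B3–B4, B2–B5, B2–B6, B5–B7, B1–B8
Every bag has size at most 4, so the width is 4 − 1 = 3 and tw(G) ≤ 3. For the lower bound, the 4 vertices {3, 5, 8, 9} are pairwise adjacent, and any tree decomposition puts a clique entirely inside one bag — forcing width ≥ 3. Combining the bounds, tw(G) = 3.

3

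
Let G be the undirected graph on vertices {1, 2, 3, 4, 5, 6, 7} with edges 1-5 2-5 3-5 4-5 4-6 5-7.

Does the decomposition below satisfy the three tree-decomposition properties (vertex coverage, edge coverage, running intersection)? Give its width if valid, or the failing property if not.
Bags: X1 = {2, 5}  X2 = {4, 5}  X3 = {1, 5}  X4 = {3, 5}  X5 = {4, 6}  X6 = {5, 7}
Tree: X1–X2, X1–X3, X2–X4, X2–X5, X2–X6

Checking the three conditions: (i) the bags cover all of {1, 2, 3, 4, 5, 6, 7}; (ii) for each edge, some bag contains both endpoints; (iii) the bags containing any fixed vertex form a subtree. All hold, so the decomposition is valid with width 2 − 1 = 1.

Yes; width 1.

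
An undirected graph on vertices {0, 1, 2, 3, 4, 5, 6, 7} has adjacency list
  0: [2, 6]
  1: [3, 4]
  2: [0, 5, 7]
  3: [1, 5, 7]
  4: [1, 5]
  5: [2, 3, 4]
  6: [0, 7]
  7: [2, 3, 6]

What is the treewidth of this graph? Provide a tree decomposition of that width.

The largest bag has 3 vertices, giving width 2; this decomposition certifies tw(G) ≤ 2. Since 1–4–5–3–1 is a cycle in G, G is not acyclic. Forests are exactly the graphs of treewidth ≤ 1, so tw(G) ≥ 2. Combining the bounds, tw(G) = 2.

Treewidth 2.
One such decomposition:
Bags: B1 = {1, 3, 4}  B2 = {3, 4, 5}  B3 = {3, 5, 7}  B4 = {2, 5, 7}  B5 = {2, 6, 7}  B6 = {0, 2, 6}
Tree: B1–B2, B2–B3, B3–B4, B4–B5, B5–B6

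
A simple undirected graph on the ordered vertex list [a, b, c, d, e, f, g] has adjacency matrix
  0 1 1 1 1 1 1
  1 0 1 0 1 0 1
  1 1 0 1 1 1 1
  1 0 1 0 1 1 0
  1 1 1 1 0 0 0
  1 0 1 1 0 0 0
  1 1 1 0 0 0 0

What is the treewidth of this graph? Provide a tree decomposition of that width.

Each bag holds 4 vertices, so the decomposition has width 3, which upper-bounds the treewidth. For the lower bound, the 4 vertices {a, c, d, e} are pairwise adjacent, and any tree decomposition puts a clique entirely inside one bag — forcing width ≥ 3. Combining the bounds, tw(G) = 3.

Treewidth 3.
One such decomposition:
Bags: B1 = {a, b, c, g}  B2 = {a, b, c, e}  B3 = {a, c, d, e}  B4 = {a, c, d, f}
Tree: B1–B2, B2–B3, B3–B4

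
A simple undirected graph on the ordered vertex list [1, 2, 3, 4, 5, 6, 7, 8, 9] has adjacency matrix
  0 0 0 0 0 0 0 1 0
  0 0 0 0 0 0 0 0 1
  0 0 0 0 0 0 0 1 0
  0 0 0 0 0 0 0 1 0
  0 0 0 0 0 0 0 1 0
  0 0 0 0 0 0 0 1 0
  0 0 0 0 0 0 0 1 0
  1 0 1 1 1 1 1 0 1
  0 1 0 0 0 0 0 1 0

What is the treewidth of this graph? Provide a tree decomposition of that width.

Each bag holds 2 vertices, so the decomposition has width 1, which upper-bounds the treewidth. Any graph with an edge has treewidth ≥ 1, and G has the edge 7–8. Therefore the treewidth is 1.

Treewidth 1.
One optimal decomposition is:
Bags: B1 = {7, 8}  B2 = {8, 9}  B3 = {3, 8}  B4 = {1, 8}  B5 = {4, 8}  B6 = {5, 8}  B7 = {2, 9}  B8 = {6, 8}
Tree: B1–B2, B1–B3, B1–B4, B2–B5, B2–B6, B2–B7, B4–B8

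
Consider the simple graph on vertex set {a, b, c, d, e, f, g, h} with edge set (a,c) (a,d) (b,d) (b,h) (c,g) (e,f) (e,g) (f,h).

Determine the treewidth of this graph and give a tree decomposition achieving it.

Treewidth 2.
One such decomposition:
Bags: B1 = {a, c, d}  B2 = {b, c, d}  B3 = {b, c, h}  B4 = {c, f, h}  B5 = {c, e, f}  B6 = {c, e, g}
Tree: B1–B2, B2–B3, B3–B4, B4–B5, B5–B6

Each bag holds 3 vertices, so the decomposition has width 2, which upper-bounds the treewidth. The edges c–a–d–b–h–f–e–g–c form a cycle, so G is not a tree and its treewidth is at least 2. Combining the bounds, tw(G) = 2.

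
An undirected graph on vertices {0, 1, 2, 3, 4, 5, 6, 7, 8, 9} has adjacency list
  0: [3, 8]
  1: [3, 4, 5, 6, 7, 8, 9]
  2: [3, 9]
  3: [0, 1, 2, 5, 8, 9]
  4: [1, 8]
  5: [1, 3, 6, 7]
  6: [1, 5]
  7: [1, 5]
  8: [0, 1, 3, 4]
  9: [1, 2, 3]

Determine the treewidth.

2

A width-2 tree decomposition is:
Bags: B1 = {1, 3, 5}  B2 = {1, 5, 6}  B3 = {1, 5, 7}  B4 = {1, 3, 9}  B5 = {1, 3, 8}  B6 = {0, 3, 8}  B7 = {2, 3, 9}  B8 = {1, 4, 8}
Tree: B1–B2, B1–B3, B1–B4, B1–B5, B5–B6, B4–B7, B5–B8
Each bag holds 3 vertices, so the decomposition has width 2, which upper-bounds the treewidth. On the other hand G contains the 3-clique {0, 3, 8}. A clique must lie in a single bag of any decomposition, so no decomposition can have width below 2. The upper and lower bounds meet at 2, so that is the treewidth.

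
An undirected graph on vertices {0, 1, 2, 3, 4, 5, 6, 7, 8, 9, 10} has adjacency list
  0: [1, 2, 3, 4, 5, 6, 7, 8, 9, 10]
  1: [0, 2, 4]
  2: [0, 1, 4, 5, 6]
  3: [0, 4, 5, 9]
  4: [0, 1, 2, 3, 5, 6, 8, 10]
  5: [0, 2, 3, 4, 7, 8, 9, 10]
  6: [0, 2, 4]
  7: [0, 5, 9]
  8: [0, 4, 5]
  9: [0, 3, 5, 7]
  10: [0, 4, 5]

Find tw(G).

3

A width-3 tree decomposition is:
Bags: B1 = {0, 3, 4, 5}  B2 = {0, 3, 5, 9}  B3 = {0, 4, 5, 10}  B4 = {0, 4, 5, 8}  B5 = {0, 2, 4, 5}  B6 = {0, 5, 7, 9}  B7 = {0, 1, 2, 4}  B8 = {0, 2, 4, 6}
Tree: B1–B2, B1–B3, B3–B4, B3–B5, B2–B6, B5–B7, B7–B8
Every bag has size at most 4, so the width is 4 − 1 = 3 and tw(G) ≤ 3. For the lower bound, the 4 vertices {0, 3, 5, 9} are pairwise adjacent, and any tree decomposition puts a clique entirely inside one bag — forcing width ≥ 3. Combining the bounds, tw(G) = 3.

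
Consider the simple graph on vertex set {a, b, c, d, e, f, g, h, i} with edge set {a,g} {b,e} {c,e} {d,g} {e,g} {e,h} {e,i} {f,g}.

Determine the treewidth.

A width-1 tree decomposition is:
Bags: B1 = {c, e}  B2 = {e, g}  B3 = {f, g}  B4 = {e, h}  B5 = {b, e}  B6 = {a, g}  B7 = {d, g}  B8 = {e, i}
Tree: B1–B2, B2–B3, B2–B4, B1–B5, B2–B6, B6–B7, B1–B8
Each bag holds 2 vertices, so the decomposition has width 1, which upper-bounds the treewidth. G has an edge, so its treewidth is at least 1. Therefore the treewidth is 1.

1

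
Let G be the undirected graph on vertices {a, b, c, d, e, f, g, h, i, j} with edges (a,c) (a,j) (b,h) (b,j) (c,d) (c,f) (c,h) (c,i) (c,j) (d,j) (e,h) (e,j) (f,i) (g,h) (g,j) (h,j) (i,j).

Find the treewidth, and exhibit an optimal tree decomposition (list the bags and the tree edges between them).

Treewidth 2.
One such decomposition:
Bags: B1 = {c, h, j}  B2 = {b, h, j}  B3 = {g, h, j}  B4 = {a, c, j}  B5 = {c, d, j}  B6 = {c, i, j}  B7 = {e, h, j}  B8 = {c, f, i}
Tree: B1–B2, B2–B3, B1–B4, B4–B5, B1–B6, B1–B7, B6–B8

The largest bag has 3 vertices, giving width 2; this decomposition certifies tw(G) ≤ 2. On the other hand G contains the 3-clique {c, d, j}. A clique must lie in a single bag of any decomposition, so no decomposition can have width below 2. Combining the bounds, tw(G) = 2.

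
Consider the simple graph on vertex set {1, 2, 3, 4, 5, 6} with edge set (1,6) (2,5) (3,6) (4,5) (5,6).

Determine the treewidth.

1

A width-1 tree decomposition is:
Bags: B1 = {5, 6}  B2 = {1, 6}  B3 = {2, 5}  B4 = {4, 5}  B5 = {3, 6}
Tree: B1–B2, B1–B3, B3–B4, B1–B5
Each bag holds 2 vertices, so the decomposition has width 1, which upper-bounds the treewidth. G has an edge, so its treewidth is at least 1. Therefore the treewidth is 1.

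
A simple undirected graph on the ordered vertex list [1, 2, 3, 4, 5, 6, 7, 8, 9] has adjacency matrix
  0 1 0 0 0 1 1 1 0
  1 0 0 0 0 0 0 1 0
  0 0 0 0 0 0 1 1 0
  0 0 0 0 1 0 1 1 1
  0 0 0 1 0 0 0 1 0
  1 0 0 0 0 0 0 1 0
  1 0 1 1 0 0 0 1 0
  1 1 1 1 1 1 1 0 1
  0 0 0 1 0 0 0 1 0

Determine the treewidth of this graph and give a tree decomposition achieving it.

Each bag holds 3 vertices, so the decomposition has width 2, which upper-bounds the treewidth. On the other hand G contains the 3-clique {1, 2, 8}. A clique must lie in a single bag of any decomposition, so no decomposition can have width below 2. Combining the bounds, tw(G) = 2.

Treewidth 2.
One such decomposition:
Bags: B1 = {1, 2, 8}  B2 = {1, 7, 8}  B3 = {4, 7, 8}  B4 = {4, 8, 9}  B5 = {1, 6, 8}  B6 = {3, 7, 8}  B7 = {4, 5, 8}
Tree: B1–B2, B2–B3, B3–B4, B1–B5, B3–B6, B3–B7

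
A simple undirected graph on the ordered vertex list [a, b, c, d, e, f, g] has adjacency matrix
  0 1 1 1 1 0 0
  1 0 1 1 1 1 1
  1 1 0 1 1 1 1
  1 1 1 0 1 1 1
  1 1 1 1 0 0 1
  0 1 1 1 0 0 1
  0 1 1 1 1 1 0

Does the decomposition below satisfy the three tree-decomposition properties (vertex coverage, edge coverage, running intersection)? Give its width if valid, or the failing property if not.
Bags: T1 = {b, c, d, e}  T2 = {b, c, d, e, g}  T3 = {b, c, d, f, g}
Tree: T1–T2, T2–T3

No — vertex a appears in no bag.

A tree decomposition must satisfy three properties: every vertex lies in some bag; for every edge, both endpoints lie together in some bag; and for every vertex, the bags containing it form a connected subtree. Here vertex a appears in no bag, so the decomposition is invalid.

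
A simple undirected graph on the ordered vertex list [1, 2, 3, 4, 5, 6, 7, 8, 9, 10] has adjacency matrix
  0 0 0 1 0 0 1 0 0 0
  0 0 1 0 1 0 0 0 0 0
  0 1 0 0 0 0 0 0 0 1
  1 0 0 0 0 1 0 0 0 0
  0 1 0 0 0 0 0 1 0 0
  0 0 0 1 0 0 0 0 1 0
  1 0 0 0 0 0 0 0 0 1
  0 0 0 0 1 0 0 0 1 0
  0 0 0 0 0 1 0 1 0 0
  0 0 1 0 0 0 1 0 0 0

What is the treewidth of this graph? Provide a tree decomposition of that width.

Every bag has size at most 3, so the width is 3 − 1 = 2 and tw(G) ≤ 2. For the lower bound, G contains the cycle 5–2–3–10–7–1–4–6–9–8–5, so G is not a forest; only forests have treewidth ≤ 1, hence tw(G) ≥ 2. Hence tw(G) = 2 exactly.

Treewidth 2.
Bags: B1 = {2, 3, 5}  B2 = {3, 5, 10}  B3 = {5, 7, 10}  B4 = {1, 5, 7}  B5 = {1, 4, 5}  B6 = {4, 5, 6}  B7 = {5, 6, 9}  B8 = {5, 8, 9}
Tree: B1–B2, B2–B3, B3–B4, B4–B5, B5–B6, B6–B7, B7–B8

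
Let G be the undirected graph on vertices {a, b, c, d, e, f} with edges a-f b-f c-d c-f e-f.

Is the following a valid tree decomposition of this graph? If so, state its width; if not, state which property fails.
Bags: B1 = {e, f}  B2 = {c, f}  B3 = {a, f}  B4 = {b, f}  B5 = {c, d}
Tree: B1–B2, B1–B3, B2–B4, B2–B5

Checking the three conditions: (i) the bags cover all of {a, b, c, d, e, f}; (ii) for each edge, some bag contains both endpoints; (iii) the bags containing any fixed vertex form a subtree. All hold, so the decomposition is valid with width 2 − 1 = 1.

Yes; width 1.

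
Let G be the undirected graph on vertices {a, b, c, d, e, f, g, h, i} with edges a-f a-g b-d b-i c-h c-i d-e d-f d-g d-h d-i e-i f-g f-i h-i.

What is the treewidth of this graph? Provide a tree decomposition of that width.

Treewidth 2.
One optimal decomposition is:
Bags: B1 = {d, e, i}  B2 = {d, h, i}  B3 = {b, d, i}  B4 = {d, f, i}  B5 = {d, f, g}  B6 = {a, f, g}  B7 = {c, h, i}
Tree: B1–B2, B2–B3, B2–B4, B4–B5, B5–B6, B2–B7

Every bag has size at most 3, so the width is 3 − 1 = 2 and tw(G) ≤ 2. On the other hand G contains the 3-clique {d, f, g}. A clique must lie in a single bag of any decomposition, so no decomposition can have width below 2. Combining the bounds, tw(G) = 2.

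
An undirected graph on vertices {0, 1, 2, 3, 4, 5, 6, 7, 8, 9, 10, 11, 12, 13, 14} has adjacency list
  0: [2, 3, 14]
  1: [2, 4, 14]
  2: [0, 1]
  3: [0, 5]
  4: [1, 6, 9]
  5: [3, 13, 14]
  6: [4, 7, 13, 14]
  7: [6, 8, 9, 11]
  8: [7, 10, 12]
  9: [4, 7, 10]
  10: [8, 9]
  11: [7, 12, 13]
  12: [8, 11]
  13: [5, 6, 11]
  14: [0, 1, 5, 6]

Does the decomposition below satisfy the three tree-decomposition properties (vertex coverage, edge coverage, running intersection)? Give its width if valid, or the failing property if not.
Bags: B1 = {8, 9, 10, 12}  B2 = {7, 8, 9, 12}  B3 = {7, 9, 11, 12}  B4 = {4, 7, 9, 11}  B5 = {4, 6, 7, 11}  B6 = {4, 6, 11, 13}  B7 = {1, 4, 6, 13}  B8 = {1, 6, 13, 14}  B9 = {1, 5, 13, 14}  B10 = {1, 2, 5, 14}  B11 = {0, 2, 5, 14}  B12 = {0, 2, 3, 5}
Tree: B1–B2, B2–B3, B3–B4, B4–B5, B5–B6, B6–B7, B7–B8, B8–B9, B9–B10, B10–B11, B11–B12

Checking the three conditions: (i) the bags cover all of {0, 1, 2, 3, 4, 5, 6, 7, 8, 9, 10, 11, 12, 13, 14}; (ii) for each edge, some bag contains both endpoints; (iii) the bags containing any fixed vertex form a subtree. All hold, so the decomposition is valid with width 4 − 1 = 3.

Yes; width 3.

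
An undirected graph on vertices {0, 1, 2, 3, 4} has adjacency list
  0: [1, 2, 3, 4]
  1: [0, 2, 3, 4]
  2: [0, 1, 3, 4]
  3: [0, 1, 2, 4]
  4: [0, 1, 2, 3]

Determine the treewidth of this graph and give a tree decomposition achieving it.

Treewidth 4.
One optimal decomposition is:
Bags: B1 = {0, 1, 2, 3, 4}
Tree: (single bag)

With just one bag of size 5, the width is 5 − 1 = 4, so tw(G) ≤ 4. Conversely, {0, 1, 2, 3, 4} is a clique of size 5, and the vertices of any clique must share a bag in every tree decomposition; so some bag has ≥ 5 vertices and tw(G) ≥ 4. Therefore the treewidth is 4.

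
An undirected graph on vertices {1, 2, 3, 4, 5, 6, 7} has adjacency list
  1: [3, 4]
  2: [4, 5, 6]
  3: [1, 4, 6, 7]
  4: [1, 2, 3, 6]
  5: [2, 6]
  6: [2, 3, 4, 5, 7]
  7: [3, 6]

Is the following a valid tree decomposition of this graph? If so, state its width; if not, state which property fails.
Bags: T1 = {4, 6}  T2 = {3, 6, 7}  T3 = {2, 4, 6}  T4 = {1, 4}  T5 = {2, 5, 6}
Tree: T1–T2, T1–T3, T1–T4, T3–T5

No — edge (3,4) lies in no bag.

A tree decomposition must satisfy three properties: every vertex lies in some bag; for every edge, both endpoints lie together in some bag; and for every vertex, the bags containing it form a connected subtree. Here edge (3,4) lies in no bag, so the decomposition is invalid.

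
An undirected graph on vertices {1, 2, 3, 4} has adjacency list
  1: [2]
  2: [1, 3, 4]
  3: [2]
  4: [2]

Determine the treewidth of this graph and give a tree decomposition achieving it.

Every bag has size at most 2, so the width is 2 − 1 = 1 and tw(G) ≤ 1. G has an edge, so its treewidth is at least 1. The upper and lower bounds meet at 1, so that is the treewidth.

Treewidth 1.
One optimal decomposition is:
Bags: B1 = {1, 2}  B2 = {2, 4}  B3 = {2, 3}
Tree: B1–B2, B1–B3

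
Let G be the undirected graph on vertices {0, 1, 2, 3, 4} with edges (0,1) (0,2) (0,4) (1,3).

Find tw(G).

1

A width-1 tree decomposition is:
Bags: B1 = {0, 2}  B2 = {0, 1}  B3 = {1, 3}  B4 = {0, 4}
Tree: B1–B2, B2–B3, B1–B4
Each bag holds 2 vertices, so the decomposition has width 1, which upper-bounds the treewidth. Any graph with an edge has treewidth ≥ 1, and G has the edge 0–2. Combining the bounds, tw(G) = 1.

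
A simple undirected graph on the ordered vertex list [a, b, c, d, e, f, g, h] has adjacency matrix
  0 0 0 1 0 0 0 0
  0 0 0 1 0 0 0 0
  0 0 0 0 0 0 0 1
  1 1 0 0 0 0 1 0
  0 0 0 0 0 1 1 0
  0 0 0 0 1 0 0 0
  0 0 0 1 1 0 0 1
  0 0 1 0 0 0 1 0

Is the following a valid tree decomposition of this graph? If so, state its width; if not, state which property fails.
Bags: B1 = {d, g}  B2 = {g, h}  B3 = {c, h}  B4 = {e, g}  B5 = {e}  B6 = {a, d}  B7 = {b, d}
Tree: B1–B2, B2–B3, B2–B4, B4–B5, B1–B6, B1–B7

No — vertex f appears in no bag.

A tree decomposition must satisfy three properties: every vertex lies in some bag; for every edge, both endpoints lie together in some bag; and for every vertex, the bags containing it form a connected subtree. Here vertex f appears in no bag, so the decomposition is invalid.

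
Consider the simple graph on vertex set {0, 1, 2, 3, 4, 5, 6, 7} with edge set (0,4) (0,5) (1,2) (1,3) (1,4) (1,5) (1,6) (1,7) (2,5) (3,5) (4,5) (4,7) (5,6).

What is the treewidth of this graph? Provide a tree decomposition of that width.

Every bag has size at most 3, so the width is 3 − 1 = 2 and tw(G) ≤ 2. For the lower bound, the 3 vertices {0, 4, 5} are pairwise adjacent, and any tree decomposition puts a clique entirely inside one bag — forcing width ≥ 2. Combining the bounds, tw(G) = 2.

Treewidth 2.
One such decomposition:
Bags: B1 = {1, 5, 6}  B2 = {1, 4, 5}  B3 = {1, 2, 5}  B4 = {1, 3, 5}  B5 = {0, 4, 5}  B6 = {1, 4, 7}
Tree: B1–B2, B2–B3, B3–B4, B2–B5, B2–B6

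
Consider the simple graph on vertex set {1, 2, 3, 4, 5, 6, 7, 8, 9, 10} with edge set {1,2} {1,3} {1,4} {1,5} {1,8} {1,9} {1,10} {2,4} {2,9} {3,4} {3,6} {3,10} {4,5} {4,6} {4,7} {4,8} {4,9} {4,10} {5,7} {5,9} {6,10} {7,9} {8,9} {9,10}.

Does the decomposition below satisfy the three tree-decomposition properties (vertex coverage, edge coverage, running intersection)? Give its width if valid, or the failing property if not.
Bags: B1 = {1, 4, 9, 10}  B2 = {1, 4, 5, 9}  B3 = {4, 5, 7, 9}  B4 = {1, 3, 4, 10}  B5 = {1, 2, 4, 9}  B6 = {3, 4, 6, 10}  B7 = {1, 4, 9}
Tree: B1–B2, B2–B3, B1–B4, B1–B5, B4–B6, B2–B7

No — vertex 8 appears in no bag.

A tree decomposition must satisfy three properties: every vertex lies in some bag; for every edge, both endpoints lie together in some bag; and for every vertex, the bags containing it form a connected subtree. Here vertex 8 appears in no bag, so the decomposition is invalid.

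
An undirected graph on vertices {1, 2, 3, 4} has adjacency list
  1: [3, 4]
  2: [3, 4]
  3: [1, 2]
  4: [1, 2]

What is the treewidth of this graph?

2

A width-2 tree decomposition is:
Bags: B1 = {1, 2, 3}  B2 = {1, 2, 4}
Tree: B1–B2
Every bag has size at most 3, so the width is 3 − 1 = 2 and tw(G) ≤ 2. Since 1–3–2–4–1 is a cycle in G, G is not acyclic. Forests are exactly the graphs of treewidth ≤ 1, so tw(G) ≥ 2. Therefore the treewidth is 2.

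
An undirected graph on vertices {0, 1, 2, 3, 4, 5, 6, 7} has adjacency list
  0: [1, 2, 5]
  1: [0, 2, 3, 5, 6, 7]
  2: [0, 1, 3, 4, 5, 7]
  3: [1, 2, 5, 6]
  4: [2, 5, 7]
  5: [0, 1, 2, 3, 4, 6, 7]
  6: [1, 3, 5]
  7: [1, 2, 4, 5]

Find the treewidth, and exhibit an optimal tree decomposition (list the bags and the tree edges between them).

Treewidth 3.
One optimal decomposition is:
Bags: B1 = {1, 2, 3, 5}  B2 = {0, 1, 2, 5}  B3 = {1, 3, 5, 6}  B4 = {1, 2, 5, 7}  B5 = {2, 4, 5, 7}
Tree: B1–B2, B1–B3, B2–B4, B4–B5

Every bag has size at most 4, so the width is 4 − 1 = 3 and tw(G) ≤ 3. On the other hand G contains the 4-clique {0, 1, 2, 5}. A clique must lie in a single bag of any decomposition, so no decomposition can have width below 3. Combining the bounds, tw(G) = 3.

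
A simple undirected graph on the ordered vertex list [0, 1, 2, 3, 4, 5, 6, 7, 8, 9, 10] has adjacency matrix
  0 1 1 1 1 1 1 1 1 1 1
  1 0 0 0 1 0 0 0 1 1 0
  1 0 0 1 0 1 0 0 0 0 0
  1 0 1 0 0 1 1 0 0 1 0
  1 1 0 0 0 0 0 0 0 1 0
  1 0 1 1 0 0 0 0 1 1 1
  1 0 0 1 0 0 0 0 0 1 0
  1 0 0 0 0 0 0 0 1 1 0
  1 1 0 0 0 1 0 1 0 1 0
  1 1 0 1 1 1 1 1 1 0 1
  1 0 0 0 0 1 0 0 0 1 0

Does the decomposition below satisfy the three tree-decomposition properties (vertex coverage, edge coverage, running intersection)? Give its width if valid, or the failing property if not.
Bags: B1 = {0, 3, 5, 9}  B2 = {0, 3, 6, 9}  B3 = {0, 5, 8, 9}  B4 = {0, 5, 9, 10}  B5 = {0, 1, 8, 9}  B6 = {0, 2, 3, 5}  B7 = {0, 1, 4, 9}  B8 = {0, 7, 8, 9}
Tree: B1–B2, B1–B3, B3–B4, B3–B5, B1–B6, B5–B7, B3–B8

Yes; width 3.

Checking the three conditions: (i) the bags cover all of {0, 1, 2, 3, 4, 5, 6, 7, 8, 9, 10}; (ii) for each edge, some bag contains both endpoints; (iii) the bags containing any fixed vertex form a subtree. All hold, so the decomposition is valid with width 4 − 1 = 3.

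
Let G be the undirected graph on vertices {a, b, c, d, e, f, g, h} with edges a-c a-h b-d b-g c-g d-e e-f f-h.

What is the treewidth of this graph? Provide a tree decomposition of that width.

Every bag has size at most 3, so the width is 3 − 1 = 2 and tw(G) ≤ 2. The edges h–a–c–g–b–d–e–f–h form a cycle, so G is not a tree and its treewidth is at least 2. Therefore the treewidth is 2.

Treewidth 2.
One optimal decomposition is:
Bags: B1 = {a, c, h}  B2 = {c, g, h}  B3 = {b, g, h}  B4 = {b, d, h}  B5 = {d, e, h}  B6 = {e, f, h}
Tree: B1–B2, B2–B3, B3–B4, B4–B5, B5–B6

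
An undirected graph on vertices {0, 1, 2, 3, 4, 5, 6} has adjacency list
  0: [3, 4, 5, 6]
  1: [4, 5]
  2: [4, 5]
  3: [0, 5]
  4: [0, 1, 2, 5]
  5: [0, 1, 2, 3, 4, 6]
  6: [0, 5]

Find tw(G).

A width-2 tree decomposition is:
Bags: B1 = {0, 4, 5}  B2 = {0, 3, 5}  B3 = {2, 4, 5}  B4 = {0, 5, 6}  B5 = {1, 4, 5}
Tree: B1–B2, B1–B3, B2–B4, B1–B5
Every bag has size at most 3, so the width is 3 − 1 = 2 and tw(G) ≤ 2. Conversely, {0, 3, 5} is a clique of size 3, and the vertices of any clique must share a bag in every tree decomposition; so some bag has ≥ 3 vertices and tw(G) ≥ 2. The upper and lower bounds meet at 2, so that is the treewidth.

2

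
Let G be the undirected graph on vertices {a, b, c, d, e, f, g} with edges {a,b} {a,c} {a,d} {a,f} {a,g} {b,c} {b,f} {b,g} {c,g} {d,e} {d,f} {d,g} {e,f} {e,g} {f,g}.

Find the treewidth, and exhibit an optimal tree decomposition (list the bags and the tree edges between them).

Each bag holds 4 vertices, so the decomposition has width 3, which upper-bounds the treewidth. On the other hand G contains the 4-clique {a, b, c, g}. A clique must lie in a single bag of any decomposition, so no decomposition can have width below 3. Hence tw(G) = 3 exactly.

Treewidth 3.
Bags: B1 = {a, d, f, g}  B2 = {d, e, f, g}  B3 = {a, b, f, g}  B4 = {a, b, c, g}
Tree: B1–B2, B1–B3, B3–B4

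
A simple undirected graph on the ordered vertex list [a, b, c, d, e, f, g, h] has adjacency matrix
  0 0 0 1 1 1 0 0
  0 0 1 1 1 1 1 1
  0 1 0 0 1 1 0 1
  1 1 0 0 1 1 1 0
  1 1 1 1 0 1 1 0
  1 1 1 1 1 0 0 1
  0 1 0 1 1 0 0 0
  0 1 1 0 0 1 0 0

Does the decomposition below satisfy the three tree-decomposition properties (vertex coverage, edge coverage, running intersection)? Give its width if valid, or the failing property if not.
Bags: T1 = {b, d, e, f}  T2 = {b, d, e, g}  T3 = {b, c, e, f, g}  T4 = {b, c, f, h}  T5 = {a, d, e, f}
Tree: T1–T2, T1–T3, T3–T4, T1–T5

No — bags containing vertex g are not connected in the tree.

A tree decomposition must satisfy three properties: every vertex lies in some bag; for every edge, both endpoints lie together in some bag; and for every vertex, the bags containing it form a connected subtree. Here bags containing vertex g are not connected in the tree, so the decomposition is invalid.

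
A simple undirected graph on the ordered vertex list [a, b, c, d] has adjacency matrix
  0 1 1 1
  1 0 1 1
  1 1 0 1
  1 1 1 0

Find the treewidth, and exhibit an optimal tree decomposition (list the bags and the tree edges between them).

Treewidth 3.
One such decomposition:
Bags: B1 = {a, b, c, d}
Tree: (single bag)

With just one bag of size 4, the width is 4 − 1 = 3, so tw(G) ≤ 3. Conversely, {a, b, c, d} is a clique of size 4, and the vertices of any clique must share a bag in every tree decomposition; so some bag has ≥ 4 vertices and tw(G) ≥ 3. Therefore the treewidth is 3.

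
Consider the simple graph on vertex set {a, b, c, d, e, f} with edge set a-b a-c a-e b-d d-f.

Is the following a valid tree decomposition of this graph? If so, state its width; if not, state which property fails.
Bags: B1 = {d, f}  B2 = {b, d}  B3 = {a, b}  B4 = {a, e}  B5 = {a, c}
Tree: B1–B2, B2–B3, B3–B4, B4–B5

Vertex coverage: the bags together contain {a, b, c, d, e, f}, the full vertex set. Edge coverage: each edge of G has both endpoints in at least one bag. Running intersection: for every vertex, the bags containing it form a connected subtree. All three properties hold, so this is a valid tree decomposition of width max|bag| − 1 = 1, and hence tw(G) ≤ 1.

Yes; width 1.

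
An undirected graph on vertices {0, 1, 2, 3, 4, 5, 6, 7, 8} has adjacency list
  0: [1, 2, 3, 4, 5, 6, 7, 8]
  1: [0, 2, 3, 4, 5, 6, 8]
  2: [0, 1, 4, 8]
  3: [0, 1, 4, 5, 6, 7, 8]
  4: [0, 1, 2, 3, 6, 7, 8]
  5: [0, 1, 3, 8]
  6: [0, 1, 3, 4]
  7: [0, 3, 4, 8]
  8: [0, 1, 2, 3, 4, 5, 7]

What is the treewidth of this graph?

A width-4 tree decomposition is:
Bags: B1 = {0, 1, 3, 4, 8}  B2 = {0, 1, 3, 5, 8}  B3 = {0, 3, 4, 7, 8}  B4 = {0, 1, 3, 4, 6}  B5 = {0, 1, 2, 4, 8}
Tree: B1–B2, B1–B3, B1–B4, B1–B5
The largest bag has 5 vertices, giving width 4; this decomposition certifies tw(G) ≤ 4. For the lower bound, the 5 vertices {0, 1, 2, 4, 8} are pairwise adjacent, and any tree decomposition puts a clique entirely inside one bag — forcing width ≥ 4. Therefore the treewidth is 4.

4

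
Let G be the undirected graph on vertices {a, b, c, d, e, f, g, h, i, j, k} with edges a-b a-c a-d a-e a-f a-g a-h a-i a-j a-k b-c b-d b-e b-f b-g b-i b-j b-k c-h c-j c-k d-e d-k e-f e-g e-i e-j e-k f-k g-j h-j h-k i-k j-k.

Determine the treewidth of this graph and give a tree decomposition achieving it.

Every bag has size at most 5, so the width is 5 − 1 = 4 and tw(G) ≤ 4. For the lower bound, the 5 vertices {a, b, e, g, j} are pairwise adjacent, and any tree decomposition puts a clique entirely inside one bag — forcing width ≥ 4. Therefore the treewidth is 4.

Treewidth 4.
Bags: B1 = {a, b, c, j, k}  B2 = {a, b, e, j, k}  B3 = {a, b, e, i, k}  B4 = {a, b, e, f, k}  B5 = {a, b, d, e, k}  B6 = {a, b, e, g, j}  B7 = {a, c, h, j, k}
Tree: B1–B2, B2–B3, B3–B4, B3–B5, B2–B6, B1–B7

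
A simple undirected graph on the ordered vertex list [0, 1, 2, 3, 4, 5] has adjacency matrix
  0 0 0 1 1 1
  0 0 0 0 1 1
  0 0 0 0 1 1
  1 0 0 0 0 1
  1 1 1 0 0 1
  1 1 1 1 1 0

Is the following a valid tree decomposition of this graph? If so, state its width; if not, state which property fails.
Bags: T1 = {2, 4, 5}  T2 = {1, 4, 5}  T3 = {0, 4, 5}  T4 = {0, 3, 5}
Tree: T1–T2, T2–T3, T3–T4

Yes; width 2.

Every vertex of G appears in some bag (union = {0, 1, 2, 3, 4, 5}); every edge is covered by a bag; and for each vertex v the set of bags containing v is connected in the bag tree. The decomposition is therefore valid. The largest bag has 3 vertices, so the width is 2.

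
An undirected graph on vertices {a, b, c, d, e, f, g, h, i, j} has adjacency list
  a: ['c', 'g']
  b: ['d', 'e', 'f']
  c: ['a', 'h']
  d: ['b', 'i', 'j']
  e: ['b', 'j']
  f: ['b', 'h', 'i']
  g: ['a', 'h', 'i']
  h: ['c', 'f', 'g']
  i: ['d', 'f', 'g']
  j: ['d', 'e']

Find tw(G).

A width-2 tree decomposition is:
Bags: B1 = {d, e, j}  B2 = {b, d, e}  B3 = {b, d, i}  B4 = {b, f, i}  B5 = {f, g, i}  B6 = {f, g, h}  B7 = {a, g, h}  B8 = {a, c, h}
Tree: B1–B2, B2–B3, B3–B4, B4–B5, B5–B6, B6–B7, B7–B8
The largest bag has 3 vertices, giving width 2; this decomposition certifies tw(G) ≤ 2. The edges j–e–b–d–j form a cycle, so G is not a tree and its treewidth is at least 2. Combining the bounds, tw(G) = 2.

2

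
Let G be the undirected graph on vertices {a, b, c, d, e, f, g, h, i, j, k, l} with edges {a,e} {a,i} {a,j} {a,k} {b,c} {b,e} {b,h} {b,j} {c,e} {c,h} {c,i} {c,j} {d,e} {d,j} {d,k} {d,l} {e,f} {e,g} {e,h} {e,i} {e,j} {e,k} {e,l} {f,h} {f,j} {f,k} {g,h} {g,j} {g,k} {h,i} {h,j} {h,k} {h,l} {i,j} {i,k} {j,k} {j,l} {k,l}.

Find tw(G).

A width-4 tree decomposition is:
Bags: B1 = {e, h, j, k, l}  B2 = {d, e, j, k, l}  B3 = {e, h, i, j, k}  B4 = {e, g, h, j, k}  B5 = {c, e, h, i, j}  B6 = {b, c, e, h, j}  B7 = {e, f, h, j, k}  B8 = {a, e, i, j, k}
Tree: B1–B2, B1–B3, B3–B4, B3–B5, B5–B6, B4–B7, B3–B8
The largest bag has 5 vertices, giving width 4; this decomposition certifies tw(G) ≤ 4. Conversely, {d, e, j, k, l} is a clique of size 5, and the vertices of any clique must share a bag in every tree decomposition; so some bag has ≥ 5 vertices and tw(G) ≥ 4. The upper and lower bounds meet at 4, so that is the treewidth.

4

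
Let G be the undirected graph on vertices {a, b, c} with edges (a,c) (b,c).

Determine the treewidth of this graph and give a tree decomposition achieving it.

Treewidth 1.
One such decomposition:
Bags: B1 = {b, c}  B2 = {a, c}
Tree: B1–B2

Each bag holds 2 vertices, so the decomposition has width 1, which upper-bounds the treewidth. Since G has at least one edge (e.g. c–b), it is not an edgeless graph, so tw(G) ≥ 1. Therefore the treewidth is 1.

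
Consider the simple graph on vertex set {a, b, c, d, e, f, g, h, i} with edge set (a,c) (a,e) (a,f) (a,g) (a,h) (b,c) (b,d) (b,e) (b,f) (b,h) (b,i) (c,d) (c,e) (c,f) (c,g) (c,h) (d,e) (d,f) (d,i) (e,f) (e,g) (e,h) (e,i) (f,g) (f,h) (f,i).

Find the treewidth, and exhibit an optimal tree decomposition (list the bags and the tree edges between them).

The largest bag has 5 vertices, giving width 4; this decomposition certifies tw(G) ≤ 4. Conversely, {b, c, d, e, f} is a clique of size 5, and the vertices of any clique must share a bag in every tree decomposition; so some bag has ≥ 5 vertices and tw(G) ≥ 4. Therefore the treewidth is 4.

Treewidth 4.
Bags: B1 = {b, c, d, e, f}  B2 = {b, d, e, f, i}  B3 = {b, c, e, f, h}  B4 = {a, c, e, f, h}  B5 = {a, c, e, f, g}
Tree: B1–B2, B1–B3, B3–B4, B4–B5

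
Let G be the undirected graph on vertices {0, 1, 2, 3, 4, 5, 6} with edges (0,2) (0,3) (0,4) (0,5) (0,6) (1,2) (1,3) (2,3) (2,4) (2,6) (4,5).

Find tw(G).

A width-2 tree decomposition is:
Bags: B1 = {0, 2, 3}  B2 = {0, 2, 4}  B3 = {1, 2, 3}  B4 = {0, 2, 6}  B5 = {0, 4, 5}
Tree: B1–B2, B1–B3, B2–B4, B2–B5
The largest bag has 3 vertices, giving width 2; this decomposition certifies tw(G) ≤ 2. For the lower bound, the 3 vertices {0, 2, 3} are pairwise adjacent, and any tree decomposition puts a clique entirely inside one bag — forcing width ≥ 2. The upper and lower bounds meet at 2, so that is the treewidth.

2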